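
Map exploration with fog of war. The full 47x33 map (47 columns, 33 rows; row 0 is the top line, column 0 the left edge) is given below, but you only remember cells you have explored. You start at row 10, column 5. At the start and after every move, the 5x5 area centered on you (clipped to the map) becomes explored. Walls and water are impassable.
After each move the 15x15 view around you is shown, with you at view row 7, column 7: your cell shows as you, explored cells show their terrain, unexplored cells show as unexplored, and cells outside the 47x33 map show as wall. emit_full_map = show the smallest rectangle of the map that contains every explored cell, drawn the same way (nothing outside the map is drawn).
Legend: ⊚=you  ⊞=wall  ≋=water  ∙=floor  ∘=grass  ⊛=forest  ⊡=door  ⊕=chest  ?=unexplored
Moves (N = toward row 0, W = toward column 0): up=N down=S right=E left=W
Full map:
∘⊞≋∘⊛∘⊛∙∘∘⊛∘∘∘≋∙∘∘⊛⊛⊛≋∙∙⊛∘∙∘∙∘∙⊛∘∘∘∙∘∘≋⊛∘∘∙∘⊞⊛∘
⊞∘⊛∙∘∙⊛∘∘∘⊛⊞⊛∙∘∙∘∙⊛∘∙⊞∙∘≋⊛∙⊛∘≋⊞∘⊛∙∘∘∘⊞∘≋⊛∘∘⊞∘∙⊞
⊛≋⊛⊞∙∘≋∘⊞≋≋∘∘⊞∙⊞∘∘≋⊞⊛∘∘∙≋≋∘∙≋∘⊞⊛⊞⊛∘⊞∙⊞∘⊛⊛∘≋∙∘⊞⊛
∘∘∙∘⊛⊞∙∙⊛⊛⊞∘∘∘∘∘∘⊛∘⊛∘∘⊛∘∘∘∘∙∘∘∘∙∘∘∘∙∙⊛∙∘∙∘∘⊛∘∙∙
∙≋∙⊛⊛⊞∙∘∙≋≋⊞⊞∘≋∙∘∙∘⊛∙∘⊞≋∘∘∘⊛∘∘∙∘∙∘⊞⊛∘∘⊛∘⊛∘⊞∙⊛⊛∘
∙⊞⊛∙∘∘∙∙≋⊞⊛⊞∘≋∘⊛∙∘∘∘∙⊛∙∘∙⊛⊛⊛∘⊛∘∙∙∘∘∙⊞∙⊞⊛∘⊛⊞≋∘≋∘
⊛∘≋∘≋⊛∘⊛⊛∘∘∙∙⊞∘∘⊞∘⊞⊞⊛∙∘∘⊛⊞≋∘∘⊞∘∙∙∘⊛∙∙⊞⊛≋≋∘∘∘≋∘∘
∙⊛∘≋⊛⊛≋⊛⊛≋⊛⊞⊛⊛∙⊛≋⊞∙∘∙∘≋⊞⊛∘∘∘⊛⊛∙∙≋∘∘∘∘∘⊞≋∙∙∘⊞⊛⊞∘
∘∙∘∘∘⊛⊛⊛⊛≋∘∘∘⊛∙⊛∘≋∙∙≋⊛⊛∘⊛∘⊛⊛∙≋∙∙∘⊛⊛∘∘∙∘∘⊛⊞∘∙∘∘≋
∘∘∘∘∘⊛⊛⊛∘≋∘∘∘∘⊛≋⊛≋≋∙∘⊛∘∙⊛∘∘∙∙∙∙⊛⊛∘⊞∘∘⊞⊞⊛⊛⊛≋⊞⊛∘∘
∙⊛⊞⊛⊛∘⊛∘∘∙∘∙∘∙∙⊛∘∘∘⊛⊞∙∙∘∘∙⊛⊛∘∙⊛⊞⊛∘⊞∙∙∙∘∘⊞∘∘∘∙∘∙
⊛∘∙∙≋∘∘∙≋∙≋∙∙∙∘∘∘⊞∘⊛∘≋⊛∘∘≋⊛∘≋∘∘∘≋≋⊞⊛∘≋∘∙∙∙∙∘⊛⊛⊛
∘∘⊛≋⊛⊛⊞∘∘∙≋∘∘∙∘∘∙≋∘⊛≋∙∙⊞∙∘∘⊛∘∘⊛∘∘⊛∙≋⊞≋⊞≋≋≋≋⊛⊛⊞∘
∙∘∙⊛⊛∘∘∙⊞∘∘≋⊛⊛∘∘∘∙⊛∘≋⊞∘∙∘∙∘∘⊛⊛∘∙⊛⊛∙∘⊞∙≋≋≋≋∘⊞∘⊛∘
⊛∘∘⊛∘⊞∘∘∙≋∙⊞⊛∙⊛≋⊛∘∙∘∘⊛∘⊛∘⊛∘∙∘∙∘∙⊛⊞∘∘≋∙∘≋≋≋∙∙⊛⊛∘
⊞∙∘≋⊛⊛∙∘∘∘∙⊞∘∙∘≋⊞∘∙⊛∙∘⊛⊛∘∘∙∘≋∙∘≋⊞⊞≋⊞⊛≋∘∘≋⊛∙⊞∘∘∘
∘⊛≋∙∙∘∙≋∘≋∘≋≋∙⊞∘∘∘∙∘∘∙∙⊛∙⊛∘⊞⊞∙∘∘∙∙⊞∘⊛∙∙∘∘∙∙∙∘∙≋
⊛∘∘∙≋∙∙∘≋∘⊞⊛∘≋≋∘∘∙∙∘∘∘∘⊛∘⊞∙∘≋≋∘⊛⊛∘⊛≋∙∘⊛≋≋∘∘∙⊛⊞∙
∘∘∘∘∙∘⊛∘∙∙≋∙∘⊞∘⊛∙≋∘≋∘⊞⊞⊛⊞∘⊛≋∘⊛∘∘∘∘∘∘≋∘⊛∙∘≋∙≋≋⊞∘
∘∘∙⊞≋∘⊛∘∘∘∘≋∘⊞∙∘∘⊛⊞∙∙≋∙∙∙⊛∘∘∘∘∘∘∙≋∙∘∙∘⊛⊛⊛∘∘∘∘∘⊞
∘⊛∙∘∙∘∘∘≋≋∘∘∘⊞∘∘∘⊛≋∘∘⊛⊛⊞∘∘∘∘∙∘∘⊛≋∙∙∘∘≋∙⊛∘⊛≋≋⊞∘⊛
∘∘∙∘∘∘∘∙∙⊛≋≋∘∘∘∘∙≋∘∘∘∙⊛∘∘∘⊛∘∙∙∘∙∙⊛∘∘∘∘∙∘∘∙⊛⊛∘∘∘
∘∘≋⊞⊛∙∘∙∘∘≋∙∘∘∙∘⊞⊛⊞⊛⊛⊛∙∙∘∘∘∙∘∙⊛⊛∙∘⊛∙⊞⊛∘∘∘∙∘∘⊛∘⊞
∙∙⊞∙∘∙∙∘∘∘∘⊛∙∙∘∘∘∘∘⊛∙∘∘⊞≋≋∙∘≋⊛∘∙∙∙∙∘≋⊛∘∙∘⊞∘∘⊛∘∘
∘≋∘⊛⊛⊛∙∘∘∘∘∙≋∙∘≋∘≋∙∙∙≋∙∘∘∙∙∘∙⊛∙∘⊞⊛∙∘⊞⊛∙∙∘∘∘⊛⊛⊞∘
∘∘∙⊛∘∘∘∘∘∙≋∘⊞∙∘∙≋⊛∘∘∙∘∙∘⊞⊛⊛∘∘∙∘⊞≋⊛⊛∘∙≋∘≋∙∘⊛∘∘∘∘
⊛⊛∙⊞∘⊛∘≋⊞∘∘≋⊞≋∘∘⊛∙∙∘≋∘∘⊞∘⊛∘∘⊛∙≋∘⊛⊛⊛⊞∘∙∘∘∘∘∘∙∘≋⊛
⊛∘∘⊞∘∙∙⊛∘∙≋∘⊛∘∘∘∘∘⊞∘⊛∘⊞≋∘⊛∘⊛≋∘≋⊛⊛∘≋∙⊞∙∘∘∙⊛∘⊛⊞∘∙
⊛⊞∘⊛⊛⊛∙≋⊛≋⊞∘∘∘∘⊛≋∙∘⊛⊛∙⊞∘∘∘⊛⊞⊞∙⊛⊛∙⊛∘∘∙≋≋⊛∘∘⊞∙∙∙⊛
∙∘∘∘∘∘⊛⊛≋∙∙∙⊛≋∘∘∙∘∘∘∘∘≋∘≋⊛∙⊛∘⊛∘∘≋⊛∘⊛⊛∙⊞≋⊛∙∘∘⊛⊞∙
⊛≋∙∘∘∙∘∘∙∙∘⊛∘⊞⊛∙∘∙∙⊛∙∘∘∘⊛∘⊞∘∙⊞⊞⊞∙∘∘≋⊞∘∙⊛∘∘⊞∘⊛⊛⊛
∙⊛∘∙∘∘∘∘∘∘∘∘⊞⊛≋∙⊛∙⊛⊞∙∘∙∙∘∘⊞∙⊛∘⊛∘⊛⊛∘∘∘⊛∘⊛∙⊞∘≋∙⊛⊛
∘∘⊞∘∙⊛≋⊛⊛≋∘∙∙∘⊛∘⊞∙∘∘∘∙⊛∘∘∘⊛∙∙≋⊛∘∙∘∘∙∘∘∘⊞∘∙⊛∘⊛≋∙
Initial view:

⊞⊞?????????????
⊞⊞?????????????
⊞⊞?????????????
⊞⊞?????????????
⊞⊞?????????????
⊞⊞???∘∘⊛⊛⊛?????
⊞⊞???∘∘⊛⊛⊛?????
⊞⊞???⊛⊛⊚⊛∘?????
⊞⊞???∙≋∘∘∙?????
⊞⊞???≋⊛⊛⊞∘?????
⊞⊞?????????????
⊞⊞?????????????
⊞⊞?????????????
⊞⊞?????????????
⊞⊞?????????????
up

⊞⊞?????????????
⊞⊞?????????????
⊞⊞?????????????
⊞⊞?????????????
⊞⊞?????????????
⊞⊞???≋⊛⊛≋⊛?????
⊞⊞???∘∘⊛⊛⊛?????
⊞⊞???∘∘⊚⊛⊛?????
⊞⊞???⊛⊛∘⊛∘?????
⊞⊞???∙≋∘∘∙?????
⊞⊞???≋⊛⊛⊞∘?????
⊞⊞?????????????
⊞⊞?????????????
⊞⊞?????????????
⊞⊞?????????????

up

⊞⊞?????????????
⊞⊞?????????????
⊞⊞?????????????
⊞⊞?????????????
⊞⊞?????????????
⊞⊞???∘≋⊛∘⊛?????
⊞⊞???≋⊛⊛≋⊛?????
⊞⊞???∘∘⊚⊛⊛?????
⊞⊞???∘∘⊛⊛⊛?????
⊞⊞???⊛⊛∘⊛∘?????
⊞⊞???∙≋∘∘∙?????
⊞⊞???≋⊛⊛⊞∘?????
⊞⊞?????????????
⊞⊞?????????????
⊞⊞?????????????

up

⊞⊞?????????????
⊞⊞?????????????
⊞⊞?????????????
⊞⊞?????????????
⊞⊞?????????????
⊞⊞???∙∘∘∙∙?????
⊞⊞???∘≋⊛∘⊛?????
⊞⊞???≋⊛⊚≋⊛?????
⊞⊞???∘∘⊛⊛⊛?????
⊞⊞???∘∘⊛⊛⊛?????
⊞⊞???⊛⊛∘⊛∘?????
⊞⊞???∙≋∘∘∙?????
⊞⊞???≋⊛⊛⊞∘?????
⊞⊞?????????????
⊞⊞?????????????

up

⊞⊞⊞⊞⊞⊞⊞⊞⊞⊞⊞⊞⊞⊞⊞
⊞⊞?????????????
⊞⊞?????????????
⊞⊞?????????????
⊞⊞?????????????
⊞⊞???⊛⊛⊞∙∘?????
⊞⊞???∙∘∘∙∙?????
⊞⊞???∘≋⊚∘⊛?????
⊞⊞???≋⊛⊛≋⊛?????
⊞⊞???∘∘⊛⊛⊛?????
⊞⊞???∘∘⊛⊛⊛?????
⊞⊞???⊛⊛∘⊛∘?????
⊞⊞???∙≋∘∘∙?????
⊞⊞???≋⊛⊛⊞∘?????
⊞⊞?????????????

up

⊞⊞⊞⊞⊞⊞⊞⊞⊞⊞⊞⊞⊞⊞⊞
⊞⊞⊞⊞⊞⊞⊞⊞⊞⊞⊞⊞⊞⊞⊞
⊞⊞?????????????
⊞⊞?????????????
⊞⊞?????????????
⊞⊞???∘⊛⊞∙∙?????
⊞⊞???⊛⊛⊞∙∘?????
⊞⊞???∙∘⊚∙∙?????
⊞⊞???∘≋⊛∘⊛?????
⊞⊞???≋⊛⊛≋⊛?????
⊞⊞???∘∘⊛⊛⊛?????
⊞⊞???∘∘⊛⊛⊛?????
⊞⊞???⊛⊛∘⊛∘?????
⊞⊞???∙≋∘∘∙?????
⊞⊞???≋⊛⊛⊞∘?????

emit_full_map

∘⊛⊞∙∙
⊛⊛⊞∙∘
∙∘⊚∙∙
∘≋⊛∘⊛
≋⊛⊛≋⊛
∘∘⊛⊛⊛
∘∘⊛⊛⊛
⊛⊛∘⊛∘
∙≋∘∘∙
≋⊛⊛⊞∘

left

⊞⊞⊞⊞⊞⊞⊞⊞⊞⊞⊞⊞⊞⊞⊞
⊞⊞⊞⊞⊞⊞⊞⊞⊞⊞⊞⊞⊞⊞⊞
⊞⊞⊞????????????
⊞⊞⊞????????????
⊞⊞⊞????????????
⊞⊞⊞??∙∘⊛⊞∙∙????
⊞⊞⊞??∙⊛⊛⊞∙∘????
⊞⊞⊞??⊛∙⊚∘∙∙????
⊞⊞⊞??≋∘≋⊛∘⊛????
⊞⊞⊞??∘≋⊛⊛≋⊛????
⊞⊞⊞???∘∘⊛⊛⊛????
⊞⊞⊞???∘∘⊛⊛⊛????
⊞⊞⊞???⊛⊛∘⊛∘????
⊞⊞⊞???∙≋∘∘∙????
⊞⊞⊞???≋⊛⊛⊞∘????

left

⊞⊞⊞⊞⊞⊞⊞⊞⊞⊞⊞⊞⊞⊞⊞
⊞⊞⊞⊞⊞⊞⊞⊞⊞⊞⊞⊞⊞⊞⊞
⊞⊞⊞⊞???????????
⊞⊞⊞⊞???????????
⊞⊞⊞⊞???????????
⊞⊞⊞⊞?∘∙∘⊛⊞∙∙???
⊞⊞⊞⊞?≋∙⊛⊛⊞∙∘???
⊞⊞⊞⊞?⊞⊛⊚∘∘∙∙???
⊞⊞⊞⊞?∘≋∘≋⊛∘⊛???
⊞⊞⊞⊞?⊛∘≋⊛⊛≋⊛???
⊞⊞⊞⊞???∘∘⊛⊛⊛???
⊞⊞⊞⊞???∘∘⊛⊛⊛???
⊞⊞⊞⊞???⊛⊛∘⊛∘???
⊞⊞⊞⊞???∙≋∘∘∙???
⊞⊞⊞⊞???≋⊛⊛⊞∘???

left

⊞⊞⊞⊞⊞⊞⊞⊞⊞⊞⊞⊞⊞⊞⊞
⊞⊞⊞⊞⊞⊞⊞⊞⊞⊞⊞⊞⊞⊞⊞
⊞⊞⊞⊞⊞??????????
⊞⊞⊞⊞⊞??????????
⊞⊞⊞⊞⊞??????????
⊞⊞⊞⊞⊞∘∘∙∘⊛⊞∙∙??
⊞⊞⊞⊞⊞∙≋∙⊛⊛⊞∙∘??
⊞⊞⊞⊞⊞∙⊞⊚∙∘∘∙∙??
⊞⊞⊞⊞⊞⊛∘≋∘≋⊛∘⊛??
⊞⊞⊞⊞⊞∙⊛∘≋⊛⊛≋⊛??
⊞⊞⊞⊞⊞???∘∘⊛⊛⊛??
⊞⊞⊞⊞⊞???∘∘⊛⊛⊛??
⊞⊞⊞⊞⊞???⊛⊛∘⊛∘??
⊞⊞⊞⊞⊞???∙≋∘∘∙??
⊞⊞⊞⊞⊞???≋⊛⊛⊞∘??

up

⊞⊞⊞⊞⊞⊞⊞⊞⊞⊞⊞⊞⊞⊞⊞
⊞⊞⊞⊞⊞⊞⊞⊞⊞⊞⊞⊞⊞⊞⊞
⊞⊞⊞⊞⊞⊞⊞⊞⊞⊞⊞⊞⊞⊞⊞
⊞⊞⊞⊞⊞??????????
⊞⊞⊞⊞⊞??????????
⊞⊞⊞⊞⊞⊛≋⊛⊞∙?????
⊞⊞⊞⊞⊞∘∘∙∘⊛⊞∙∙??
⊞⊞⊞⊞⊞∙≋⊚⊛⊛⊞∙∘??
⊞⊞⊞⊞⊞∙⊞⊛∙∘∘∙∙??
⊞⊞⊞⊞⊞⊛∘≋∘≋⊛∘⊛??
⊞⊞⊞⊞⊞∙⊛∘≋⊛⊛≋⊛??
⊞⊞⊞⊞⊞???∘∘⊛⊛⊛??
⊞⊞⊞⊞⊞???∘∘⊛⊛⊛??
⊞⊞⊞⊞⊞???⊛⊛∘⊛∘??
⊞⊞⊞⊞⊞???∙≋∘∘∙??

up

⊞⊞⊞⊞⊞⊞⊞⊞⊞⊞⊞⊞⊞⊞⊞
⊞⊞⊞⊞⊞⊞⊞⊞⊞⊞⊞⊞⊞⊞⊞
⊞⊞⊞⊞⊞⊞⊞⊞⊞⊞⊞⊞⊞⊞⊞
⊞⊞⊞⊞⊞⊞⊞⊞⊞⊞⊞⊞⊞⊞⊞
⊞⊞⊞⊞⊞??????????
⊞⊞⊞⊞⊞⊞∘⊛∙∘?????
⊞⊞⊞⊞⊞⊛≋⊛⊞∙?????
⊞⊞⊞⊞⊞∘∘⊚∘⊛⊞∙∙??
⊞⊞⊞⊞⊞∙≋∙⊛⊛⊞∙∘??
⊞⊞⊞⊞⊞∙⊞⊛∙∘∘∙∙??
⊞⊞⊞⊞⊞⊛∘≋∘≋⊛∘⊛??
⊞⊞⊞⊞⊞∙⊛∘≋⊛⊛≋⊛??
⊞⊞⊞⊞⊞???∘∘⊛⊛⊛??
⊞⊞⊞⊞⊞???∘∘⊛⊛⊛??
⊞⊞⊞⊞⊞???⊛⊛∘⊛∘??

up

⊞⊞⊞⊞⊞⊞⊞⊞⊞⊞⊞⊞⊞⊞⊞
⊞⊞⊞⊞⊞⊞⊞⊞⊞⊞⊞⊞⊞⊞⊞
⊞⊞⊞⊞⊞⊞⊞⊞⊞⊞⊞⊞⊞⊞⊞
⊞⊞⊞⊞⊞⊞⊞⊞⊞⊞⊞⊞⊞⊞⊞
⊞⊞⊞⊞⊞⊞⊞⊞⊞⊞⊞⊞⊞⊞⊞
⊞⊞⊞⊞⊞∘⊞≋∘⊛?????
⊞⊞⊞⊞⊞⊞∘⊛∙∘?????
⊞⊞⊞⊞⊞⊛≋⊚⊞∙?????
⊞⊞⊞⊞⊞∘∘∙∘⊛⊞∙∙??
⊞⊞⊞⊞⊞∙≋∙⊛⊛⊞∙∘??
⊞⊞⊞⊞⊞∙⊞⊛∙∘∘∙∙??
⊞⊞⊞⊞⊞⊛∘≋∘≋⊛∘⊛??
⊞⊞⊞⊞⊞∙⊛∘≋⊛⊛≋⊛??
⊞⊞⊞⊞⊞???∘∘⊛⊛⊛??
⊞⊞⊞⊞⊞???∘∘⊛⊛⊛??

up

⊞⊞⊞⊞⊞⊞⊞⊞⊞⊞⊞⊞⊞⊞⊞
⊞⊞⊞⊞⊞⊞⊞⊞⊞⊞⊞⊞⊞⊞⊞
⊞⊞⊞⊞⊞⊞⊞⊞⊞⊞⊞⊞⊞⊞⊞
⊞⊞⊞⊞⊞⊞⊞⊞⊞⊞⊞⊞⊞⊞⊞
⊞⊞⊞⊞⊞⊞⊞⊞⊞⊞⊞⊞⊞⊞⊞
⊞⊞⊞⊞⊞⊞⊞⊞⊞⊞⊞⊞⊞⊞⊞
⊞⊞⊞⊞⊞∘⊞≋∘⊛?????
⊞⊞⊞⊞⊞⊞∘⊚∙∘?????
⊞⊞⊞⊞⊞⊛≋⊛⊞∙?????
⊞⊞⊞⊞⊞∘∘∙∘⊛⊞∙∙??
⊞⊞⊞⊞⊞∙≋∙⊛⊛⊞∙∘??
⊞⊞⊞⊞⊞∙⊞⊛∙∘∘∙∙??
⊞⊞⊞⊞⊞⊛∘≋∘≋⊛∘⊛??
⊞⊞⊞⊞⊞∙⊛∘≋⊛⊛≋⊛??
⊞⊞⊞⊞⊞???∘∘⊛⊛⊛??

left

⊞⊞⊞⊞⊞⊞⊞⊞⊞⊞⊞⊞⊞⊞⊞
⊞⊞⊞⊞⊞⊞⊞⊞⊞⊞⊞⊞⊞⊞⊞
⊞⊞⊞⊞⊞⊞⊞⊞⊞⊞⊞⊞⊞⊞⊞
⊞⊞⊞⊞⊞⊞⊞⊞⊞⊞⊞⊞⊞⊞⊞
⊞⊞⊞⊞⊞⊞⊞⊞⊞⊞⊞⊞⊞⊞⊞
⊞⊞⊞⊞⊞⊞⊞⊞⊞⊞⊞⊞⊞⊞⊞
⊞⊞⊞⊞⊞⊞∘⊞≋∘⊛????
⊞⊞⊞⊞⊞⊞⊞⊚⊛∙∘????
⊞⊞⊞⊞⊞⊞⊛≋⊛⊞∙????
⊞⊞⊞⊞⊞⊞∘∘∙∘⊛⊞∙∙?
⊞⊞⊞⊞⊞⊞∙≋∙⊛⊛⊞∙∘?
⊞⊞⊞⊞⊞⊞∙⊞⊛∙∘∘∙∙?
⊞⊞⊞⊞⊞⊞⊛∘≋∘≋⊛∘⊛?
⊞⊞⊞⊞⊞⊞∙⊛∘≋⊛⊛≋⊛?
⊞⊞⊞⊞⊞⊞???∘∘⊛⊛⊛?

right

⊞⊞⊞⊞⊞⊞⊞⊞⊞⊞⊞⊞⊞⊞⊞
⊞⊞⊞⊞⊞⊞⊞⊞⊞⊞⊞⊞⊞⊞⊞
⊞⊞⊞⊞⊞⊞⊞⊞⊞⊞⊞⊞⊞⊞⊞
⊞⊞⊞⊞⊞⊞⊞⊞⊞⊞⊞⊞⊞⊞⊞
⊞⊞⊞⊞⊞⊞⊞⊞⊞⊞⊞⊞⊞⊞⊞
⊞⊞⊞⊞⊞⊞⊞⊞⊞⊞⊞⊞⊞⊞⊞
⊞⊞⊞⊞⊞∘⊞≋∘⊛?????
⊞⊞⊞⊞⊞⊞∘⊚∙∘?????
⊞⊞⊞⊞⊞⊛≋⊛⊞∙?????
⊞⊞⊞⊞⊞∘∘∙∘⊛⊞∙∙??
⊞⊞⊞⊞⊞∙≋∙⊛⊛⊞∙∘??
⊞⊞⊞⊞⊞∙⊞⊛∙∘∘∙∙??
⊞⊞⊞⊞⊞⊛∘≋∘≋⊛∘⊛??
⊞⊞⊞⊞⊞∙⊛∘≋⊛⊛≋⊛??
⊞⊞⊞⊞⊞???∘∘⊛⊛⊛??

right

⊞⊞⊞⊞⊞⊞⊞⊞⊞⊞⊞⊞⊞⊞⊞
⊞⊞⊞⊞⊞⊞⊞⊞⊞⊞⊞⊞⊞⊞⊞
⊞⊞⊞⊞⊞⊞⊞⊞⊞⊞⊞⊞⊞⊞⊞
⊞⊞⊞⊞⊞⊞⊞⊞⊞⊞⊞⊞⊞⊞⊞
⊞⊞⊞⊞⊞⊞⊞⊞⊞⊞⊞⊞⊞⊞⊞
⊞⊞⊞⊞⊞⊞⊞⊞⊞⊞⊞⊞⊞⊞⊞
⊞⊞⊞⊞∘⊞≋∘⊛∘?????
⊞⊞⊞⊞⊞∘⊛⊚∘∙?????
⊞⊞⊞⊞⊛≋⊛⊞∙∘?????
⊞⊞⊞⊞∘∘∙∘⊛⊞∙∙???
⊞⊞⊞⊞∙≋∙⊛⊛⊞∙∘???
⊞⊞⊞⊞∙⊞⊛∙∘∘∙∙???
⊞⊞⊞⊞⊛∘≋∘≋⊛∘⊛???
⊞⊞⊞⊞∙⊛∘≋⊛⊛≋⊛???
⊞⊞⊞⊞???∘∘⊛⊛⊛???

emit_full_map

∘⊞≋∘⊛∘??
⊞∘⊛⊚∘∙??
⊛≋⊛⊞∙∘??
∘∘∙∘⊛⊞∙∙
∙≋∙⊛⊛⊞∙∘
∙⊞⊛∙∘∘∙∙
⊛∘≋∘≋⊛∘⊛
∙⊛∘≋⊛⊛≋⊛
???∘∘⊛⊛⊛
???∘∘⊛⊛⊛
???⊛⊛∘⊛∘
???∙≋∘∘∙
???≋⊛⊛⊞∘


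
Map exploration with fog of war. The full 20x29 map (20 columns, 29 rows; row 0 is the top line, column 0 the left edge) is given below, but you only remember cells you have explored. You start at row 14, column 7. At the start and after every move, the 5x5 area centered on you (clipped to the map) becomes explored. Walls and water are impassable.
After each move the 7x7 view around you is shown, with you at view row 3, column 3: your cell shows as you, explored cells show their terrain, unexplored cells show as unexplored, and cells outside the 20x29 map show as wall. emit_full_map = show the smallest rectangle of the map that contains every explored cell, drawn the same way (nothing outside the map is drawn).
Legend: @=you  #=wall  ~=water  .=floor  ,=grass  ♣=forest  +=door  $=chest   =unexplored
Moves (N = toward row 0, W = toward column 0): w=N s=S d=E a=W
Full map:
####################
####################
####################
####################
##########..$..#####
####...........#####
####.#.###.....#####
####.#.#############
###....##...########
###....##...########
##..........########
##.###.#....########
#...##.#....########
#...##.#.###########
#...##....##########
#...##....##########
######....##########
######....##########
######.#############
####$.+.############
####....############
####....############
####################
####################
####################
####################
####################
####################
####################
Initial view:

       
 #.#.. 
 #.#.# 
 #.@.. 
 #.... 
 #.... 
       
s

 #.#.. 
 #.#.# 
 #.... 
 #.@.. 
 #.... 
 #.... 
       

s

 #.#.# 
 #.... 
 #.... 
 #.@.. 
 #.... 
 #.### 
       

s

 #.... 
 #.... 
 #.... 
 #.@.. 
 #.### 
 .+.## 
       

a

  #....
 ##....
 ##....
 ##@...
 ##.###
 $.+.##
       

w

  #.#.#
 ##....
 ##....
 ##@...
 ##....
 ##.###
 $.+.##

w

  #.#..
 ##.#.#
 ##....
 ##@...
 ##....
 ##....
 ##.###

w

       
 ##.#..
 ##.#.#
 ##@...
 ##....
 ##....
 ##....

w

       
 ##.#. 
 ##.#..
 ##@#.#
 ##....
 ##....
 ##....

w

       
 ..... 
 ##.#. 
 ##@#..
 ##.#.#
 ##....
 ##....

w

       
 ...## 
 ..... 
 ##@#. 
 ##.#..
 ##.#.#
 ##....

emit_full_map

...## 
..... 
##@#. 
##.#..
##.#.#
##....
##....
##....
##....
##.###
$.+.##

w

       
 ...## 
 ...## 
 ..@.. 
 ##.#. 
 ##.#..
 ##.#.#

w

       
 .#.## 
 ...## 
 ..@## 
 ..... 
 ##.#. 
 ##.#..

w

       
 .#.## 
 .#.## 
 ..@## 
 ...## 
 ..... 
 ##.#. 

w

       
 ..... 
 .#.## 
 .#@## 
 ...## 
 ...## 
 ..... 

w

       
 ##### 
 ..... 
 .#@## 
 .#.## 
 ...## 
 ...## 

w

       
 ##### 
 ##### 
 ..@.. 
 .#.## 
 .#.## 
 ...## 

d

       
###### 
###### 
...@.. 
.#.### 
.#.### 
...##  

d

       
###### 
#####. 
...@.. 
#.###. 
#.#### 
..##   

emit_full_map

#######
######.
....@..
.#.###.
.#.####
...##  
...##  
.....  
##.#.  
##.#.. 
##.#.# 
##.... 
##.... 
##.... 
##.... 
##.### 
$.+.## 

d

       
###### 
####.. 
...@.. 
.###.. 
.##### 
.##    

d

       
###### 
###..$ 
...@.. 
###... 
###### 
##     

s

###### 
###..$ 
...... 
###@.. 
###### 
##...# 
##     

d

#####  
##..$. 
...... 
##.@.. 
###### 
#...## 
#      

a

###### 
###..$.
.......
###@...
#######
##...##
##     

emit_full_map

######### 
######..$.
..........
.#.###@...
.#.#######
...##...##
...##     
.....     
##.#.     
##.#..    
##.#.#    
##....    
##....    
##....    
##....    
##.###    
$.+.##    

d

#####  
##..$. 
...... 
##.@.. 
###### 
#...## 
#      

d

####   
#..$.. 
...... 
#..@.. 
###### 
...### 
       

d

###    
..$..# 
.....# 
...@.# 
###### 
..#### 
       

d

##     
.$..## 
....## 
...@## 
###### 
.##### 
       

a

###    
..$..##
.....##
...@.##
#######
..#####
       

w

       
###### 
..$..##
...@.##
.....##
#######
..#####

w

       
 ##### 
###### 
..$@.##
.....##
.....##
#######

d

       
###### 
###### 
.$.@## 
....## 
....## 
###### 

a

       
 ######
#######
..$@.##
.....##
.....##
#######

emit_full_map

       ######
#############
######..$@.##
...........##
.#.###.....##
.#.##########
...##...#####
...##        
.....        
##.#.        
##.#..       
##.#.#       
##....       
##....       
##....       
##....       
##.###       
$.+.##       

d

       
###### 
###### 
.$.@## 
....## 
....## 
###### 

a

       
 ######
#######
..$@.##
.....##
.....##
#######

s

 ######
#######
..$..##
...@.##
.....##
#######
..#####

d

###### 
###### 
.$..## 
...@## 
....## 
###### 
.##### 


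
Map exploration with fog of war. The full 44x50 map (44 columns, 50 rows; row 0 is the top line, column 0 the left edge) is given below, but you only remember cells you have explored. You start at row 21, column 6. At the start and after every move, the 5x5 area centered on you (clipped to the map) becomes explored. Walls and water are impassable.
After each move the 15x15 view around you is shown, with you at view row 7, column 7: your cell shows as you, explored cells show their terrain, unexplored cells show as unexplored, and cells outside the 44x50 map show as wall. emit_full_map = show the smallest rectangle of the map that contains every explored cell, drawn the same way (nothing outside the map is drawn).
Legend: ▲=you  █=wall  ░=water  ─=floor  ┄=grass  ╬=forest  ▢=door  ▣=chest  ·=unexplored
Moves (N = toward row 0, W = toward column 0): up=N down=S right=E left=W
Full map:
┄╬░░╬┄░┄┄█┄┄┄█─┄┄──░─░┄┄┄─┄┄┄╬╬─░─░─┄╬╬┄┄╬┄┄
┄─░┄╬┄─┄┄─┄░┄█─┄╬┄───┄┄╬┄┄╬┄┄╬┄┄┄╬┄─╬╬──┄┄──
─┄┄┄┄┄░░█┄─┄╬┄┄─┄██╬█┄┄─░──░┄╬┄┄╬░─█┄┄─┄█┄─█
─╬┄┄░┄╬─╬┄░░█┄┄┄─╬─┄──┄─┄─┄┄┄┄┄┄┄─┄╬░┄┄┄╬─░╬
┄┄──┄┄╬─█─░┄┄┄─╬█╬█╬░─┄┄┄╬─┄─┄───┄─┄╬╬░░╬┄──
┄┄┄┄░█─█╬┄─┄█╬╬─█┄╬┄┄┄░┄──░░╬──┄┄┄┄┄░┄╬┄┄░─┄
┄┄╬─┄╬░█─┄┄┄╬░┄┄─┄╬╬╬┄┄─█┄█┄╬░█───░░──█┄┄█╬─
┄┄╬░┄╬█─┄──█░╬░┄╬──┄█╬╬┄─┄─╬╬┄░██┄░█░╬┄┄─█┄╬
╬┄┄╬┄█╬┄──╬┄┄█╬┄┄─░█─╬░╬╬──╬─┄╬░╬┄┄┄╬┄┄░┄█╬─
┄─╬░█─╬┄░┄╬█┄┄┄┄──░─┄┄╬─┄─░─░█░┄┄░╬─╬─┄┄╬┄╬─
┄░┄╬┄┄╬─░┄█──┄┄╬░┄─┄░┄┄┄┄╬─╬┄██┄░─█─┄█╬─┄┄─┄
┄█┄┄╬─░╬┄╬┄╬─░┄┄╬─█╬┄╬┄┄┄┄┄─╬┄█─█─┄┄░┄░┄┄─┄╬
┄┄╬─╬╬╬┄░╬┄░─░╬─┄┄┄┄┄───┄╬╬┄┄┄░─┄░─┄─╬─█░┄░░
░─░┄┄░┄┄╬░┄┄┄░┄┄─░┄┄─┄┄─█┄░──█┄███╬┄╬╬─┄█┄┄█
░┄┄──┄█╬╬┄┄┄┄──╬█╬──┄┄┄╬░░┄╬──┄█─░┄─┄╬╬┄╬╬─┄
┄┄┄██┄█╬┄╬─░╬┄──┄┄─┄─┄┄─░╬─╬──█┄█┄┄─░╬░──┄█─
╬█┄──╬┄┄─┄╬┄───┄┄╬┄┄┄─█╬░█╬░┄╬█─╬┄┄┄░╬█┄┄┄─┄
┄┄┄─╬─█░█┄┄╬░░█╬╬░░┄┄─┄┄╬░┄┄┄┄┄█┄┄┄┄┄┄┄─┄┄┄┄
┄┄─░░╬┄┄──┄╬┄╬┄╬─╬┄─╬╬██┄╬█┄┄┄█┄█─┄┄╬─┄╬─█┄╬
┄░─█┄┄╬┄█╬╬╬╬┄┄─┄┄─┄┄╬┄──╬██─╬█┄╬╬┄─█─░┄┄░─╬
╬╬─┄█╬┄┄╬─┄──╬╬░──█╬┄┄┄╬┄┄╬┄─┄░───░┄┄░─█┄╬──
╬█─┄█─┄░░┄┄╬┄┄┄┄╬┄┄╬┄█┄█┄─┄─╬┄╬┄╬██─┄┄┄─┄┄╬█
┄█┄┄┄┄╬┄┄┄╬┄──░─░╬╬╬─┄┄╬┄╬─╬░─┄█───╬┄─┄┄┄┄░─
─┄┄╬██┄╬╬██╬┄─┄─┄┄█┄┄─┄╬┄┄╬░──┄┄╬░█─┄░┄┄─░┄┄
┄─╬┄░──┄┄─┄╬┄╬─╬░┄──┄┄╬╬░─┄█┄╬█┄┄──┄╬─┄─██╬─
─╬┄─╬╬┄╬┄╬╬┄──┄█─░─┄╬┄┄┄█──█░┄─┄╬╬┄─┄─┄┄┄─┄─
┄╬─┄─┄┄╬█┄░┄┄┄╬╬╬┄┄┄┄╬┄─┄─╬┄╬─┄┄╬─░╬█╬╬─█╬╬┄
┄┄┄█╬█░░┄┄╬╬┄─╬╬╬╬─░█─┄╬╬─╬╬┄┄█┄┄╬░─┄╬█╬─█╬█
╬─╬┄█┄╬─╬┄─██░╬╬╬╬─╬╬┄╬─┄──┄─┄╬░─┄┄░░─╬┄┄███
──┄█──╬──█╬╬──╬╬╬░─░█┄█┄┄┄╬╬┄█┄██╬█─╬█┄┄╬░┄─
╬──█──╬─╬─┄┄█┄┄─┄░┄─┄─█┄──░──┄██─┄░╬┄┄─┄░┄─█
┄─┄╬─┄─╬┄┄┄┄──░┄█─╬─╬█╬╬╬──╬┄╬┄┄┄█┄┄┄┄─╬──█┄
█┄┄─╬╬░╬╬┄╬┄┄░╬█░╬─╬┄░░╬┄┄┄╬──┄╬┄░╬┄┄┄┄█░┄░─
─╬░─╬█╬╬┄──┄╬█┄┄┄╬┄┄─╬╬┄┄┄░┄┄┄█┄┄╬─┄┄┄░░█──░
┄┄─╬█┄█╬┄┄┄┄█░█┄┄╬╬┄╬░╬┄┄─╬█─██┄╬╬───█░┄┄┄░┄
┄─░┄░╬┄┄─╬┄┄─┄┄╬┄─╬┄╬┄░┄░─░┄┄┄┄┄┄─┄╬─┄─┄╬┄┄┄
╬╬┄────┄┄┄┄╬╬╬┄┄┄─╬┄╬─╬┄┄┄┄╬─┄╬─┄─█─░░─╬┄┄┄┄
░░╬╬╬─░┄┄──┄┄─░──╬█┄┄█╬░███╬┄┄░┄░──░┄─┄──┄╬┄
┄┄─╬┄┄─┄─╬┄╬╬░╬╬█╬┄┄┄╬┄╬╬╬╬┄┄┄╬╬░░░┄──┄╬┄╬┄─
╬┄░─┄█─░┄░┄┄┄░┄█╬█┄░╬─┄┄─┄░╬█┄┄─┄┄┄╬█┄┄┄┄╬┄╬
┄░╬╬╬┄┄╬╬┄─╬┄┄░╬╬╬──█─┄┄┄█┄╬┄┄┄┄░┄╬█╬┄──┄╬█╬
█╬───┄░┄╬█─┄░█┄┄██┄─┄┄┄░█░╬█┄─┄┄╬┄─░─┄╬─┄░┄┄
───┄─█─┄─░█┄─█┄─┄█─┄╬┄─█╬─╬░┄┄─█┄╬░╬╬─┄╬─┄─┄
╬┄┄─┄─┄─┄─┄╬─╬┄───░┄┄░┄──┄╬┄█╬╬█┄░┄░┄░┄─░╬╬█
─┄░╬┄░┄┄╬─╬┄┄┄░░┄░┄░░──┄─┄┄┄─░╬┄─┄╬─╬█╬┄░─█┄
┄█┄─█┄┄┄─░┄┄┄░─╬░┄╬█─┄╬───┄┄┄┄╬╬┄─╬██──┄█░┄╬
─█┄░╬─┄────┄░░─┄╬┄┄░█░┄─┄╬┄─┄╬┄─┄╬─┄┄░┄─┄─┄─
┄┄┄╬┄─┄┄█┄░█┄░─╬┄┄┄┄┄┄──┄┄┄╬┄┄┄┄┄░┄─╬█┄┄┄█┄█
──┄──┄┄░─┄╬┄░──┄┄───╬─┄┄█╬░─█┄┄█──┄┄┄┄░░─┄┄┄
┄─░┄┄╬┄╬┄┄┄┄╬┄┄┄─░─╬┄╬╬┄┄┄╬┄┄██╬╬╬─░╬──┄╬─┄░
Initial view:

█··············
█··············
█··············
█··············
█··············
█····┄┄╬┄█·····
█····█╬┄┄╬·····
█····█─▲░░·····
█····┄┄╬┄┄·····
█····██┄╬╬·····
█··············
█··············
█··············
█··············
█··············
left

██·············
██·············
██·············
██·············
██·············
██···█┄┄╬┄█····
██···┄█╬┄┄╬····
██···┄█▲┄░░····
██···┄┄┄╬┄┄····
██···╬██┄╬╬····
██·············
██·············
██·············
██·············
██·············

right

█··············
█··············
█··············
█··············
█··············
█···█┄┄╬┄█·····
█···┄█╬┄┄╬·····
█···┄█─▲░░·····
█···┄┄┄╬┄┄·····
█···╬██┄╬╬·····
█··············
█··············
█··············
█··············
█··············

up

█··············
█··············
█··············
█··············
█··············
█····░╬┄┄─·····
█···█┄┄╬┄█·····
█···┄█╬▲┄╬·····
█···┄█─┄░░·····
█···┄┄┄╬┄┄·····
█···╬██┄╬╬·····
█··············
█··············
█··············
█··············

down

█··············
█··············
█··············
█··············
█····░╬┄┄─·····
█···█┄┄╬┄█·····
█···┄█╬┄┄╬·····
█···┄█─▲░░·····
█···┄┄┄╬┄┄·····
█···╬██┄╬╬·····
█··············
█··············
█··············
█··············
█··············

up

█··············
█··············
█··············
█··············
█··············
█····░╬┄┄─·····
█···█┄┄╬┄█·····
█···┄█╬▲┄╬·····
█···┄█─┄░░·····
█···┄┄┄╬┄┄·····
█···╬██┄╬╬·····
█··············
█··············
█··············
█··············

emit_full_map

·░╬┄┄─
█┄┄╬┄█
┄█╬▲┄╬
┄█─┄░░
┄┄┄╬┄┄
╬██┄╬╬

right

···············
···············
···············
···············
···············
····░╬┄┄──·····
···█┄┄╬┄█╬·····
···┄█╬┄▲╬─·····
···┄█─┄░░┄·····
···┄┄┄╬┄┄┄·····
···╬██┄╬╬······
···············
···············
···············
···············

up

···············
···············
···············
···············
···············
·····─█░█┄·····
····░╬┄┄──·····
···█┄┄╬▲█╬·····
···┄█╬┄┄╬─·····
···┄█─┄░░┄·····
···┄┄┄╬┄┄┄·····
···╬██┄╬╬······
···············
···············
···············

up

···············
···············
···············
···············
···············
·····╬┄┄─┄·····
·····─█░█┄·····
····░╬┄▲──·····
···█┄┄╬┄█╬·····
···┄█╬┄┄╬─·····
···┄█─┄░░┄·····
···┄┄┄╬┄┄┄·····
···╬██┄╬╬······
···············
···············

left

█··············
█··············
█··············
█··············
█··············
█····─╬┄┄─┄····
█····╬─█░█┄····
█····░╬▲┄──····
█···█┄┄╬┄█╬····
█···┄█╬┄┄╬─····
█···┄█─┄░░┄····
█···┄┄┄╬┄┄┄····
█···╬██┄╬╬·····
█··············
█··············

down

█··············
█··············
█··············
█··············
█····─╬┄┄─┄····
█····╬─█░█┄····
█····░╬┄┄──····
█···█┄┄▲┄█╬····
█···┄█╬┄┄╬─····
█···┄█─┄░░┄····
█···┄┄┄╬┄┄┄····
█···╬██┄╬╬·····
█··············
█··············
█··············

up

█··············
█··············
█··············
█··············
█··············
█····─╬┄┄─┄····
█····╬─█░█┄····
█····░╬▲┄──····
█···█┄┄╬┄█╬····
█···┄█╬┄┄╬─····
█···┄█─┄░░┄····
█···┄┄┄╬┄┄┄····
█···╬██┄╬╬·····
█··············
█··············

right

···············
···············
···············
···············
···············
····─╬┄┄─┄·····
····╬─█░█┄·····
····░╬┄▲──·····
···█┄┄╬┄█╬·····
···┄█╬┄┄╬─·····
···┄█─┄░░┄·····
···┄┄┄╬┄┄┄·····
···╬██┄╬╬······
···············
···············

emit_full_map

·─╬┄┄─┄
·╬─█░█┄
·░╬┄▲──
█┄┄╬┄█╬
┄█╬┄┄╬─
┄█─┄░░┄
┄┄┄╬┄┄┄
╬██┄╬╬·


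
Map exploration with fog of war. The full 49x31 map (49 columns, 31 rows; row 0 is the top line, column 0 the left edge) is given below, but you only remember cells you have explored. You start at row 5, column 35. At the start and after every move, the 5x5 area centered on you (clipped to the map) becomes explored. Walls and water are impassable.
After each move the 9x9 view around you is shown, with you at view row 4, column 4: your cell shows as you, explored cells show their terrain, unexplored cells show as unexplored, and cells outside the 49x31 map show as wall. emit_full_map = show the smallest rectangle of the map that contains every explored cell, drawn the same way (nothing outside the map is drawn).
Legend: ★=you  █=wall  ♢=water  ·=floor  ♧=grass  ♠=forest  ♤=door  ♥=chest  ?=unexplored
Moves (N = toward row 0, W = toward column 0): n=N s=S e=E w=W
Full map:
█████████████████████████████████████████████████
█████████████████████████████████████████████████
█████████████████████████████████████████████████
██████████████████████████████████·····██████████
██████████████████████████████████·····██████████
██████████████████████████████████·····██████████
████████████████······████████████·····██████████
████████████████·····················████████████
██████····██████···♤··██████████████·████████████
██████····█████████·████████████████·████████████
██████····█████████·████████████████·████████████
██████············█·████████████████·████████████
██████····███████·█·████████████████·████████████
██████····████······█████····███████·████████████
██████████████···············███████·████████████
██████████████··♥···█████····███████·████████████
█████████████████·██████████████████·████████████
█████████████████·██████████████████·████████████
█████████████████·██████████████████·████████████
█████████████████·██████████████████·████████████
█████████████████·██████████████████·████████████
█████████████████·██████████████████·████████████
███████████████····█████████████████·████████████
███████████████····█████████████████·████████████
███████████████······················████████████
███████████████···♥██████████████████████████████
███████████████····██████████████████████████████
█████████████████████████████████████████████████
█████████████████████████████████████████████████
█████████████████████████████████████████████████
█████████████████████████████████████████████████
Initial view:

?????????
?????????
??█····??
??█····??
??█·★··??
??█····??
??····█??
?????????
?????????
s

?????????
??█····??
??█····??
??█····??
??█·★··??
??····█??
??███·█??
?????????
?????????

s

??█····??
??█····??
??█····??
??█····??
??··★·█??
??███·█??
??███·█??
?????????
?????????

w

???█····?
???█····?
??██····?
??██····?
??··★··█?
??████·█?
??████·█?
?????????
?????????

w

????█····
????█····
??███····
??███····
??··★···█
??█████·█
??█████·█
?????????
?????????

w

?????█···
?????█···
??████···
??████···
??··★····
??██████·
??██████·
?????????
?????????

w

??????█··
??????█··
??█████··
??█████··
??··★····
??███████
??███████
?????????
?????????

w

???????█·
???????█·
??██████·
??██████·
??··★····
??███████
??███████
?????????
?????????

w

????????█
????????█
??███████
??███████
??··★····
??███████
??███████
?????????
?????????

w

?????????
?????????
??███████
??███████
??··★····
??███████
??███████
?????????
?????????

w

?????????
?????????
??███████
??███████
??··★····
??███████
??███████
?????????
?????????

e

?????????
?????????
?████████
?████████
?···★····
?████████
?████████
?????????
?????????

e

????????█
????????█
█████████
█████████
····★····
█████████
█████████
?????????
?????????

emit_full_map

????????█····
????????█····
█████████····
█████████····
····★·······█
███████████·█
███████████·█

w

?????????
?????????
?████████
?████████
?···★····
?████████
?████████
?????????
?????????

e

????????█
????????█
█████████
█████████
····★····
█████████
█████████
?????????
?????????
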